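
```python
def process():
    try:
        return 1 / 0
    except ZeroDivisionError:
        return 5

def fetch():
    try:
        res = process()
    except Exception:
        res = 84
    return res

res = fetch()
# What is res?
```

Step-by-step execution trace:
1. `fetch()` calls `process()`.
2. In process: `1 / 0` raises ZeroDivisionError; `except ZeroDivisionError` catches it → returns 5.
3. In fetch: `res = process()` → res = 5. No exception reaches fetch.
4. `except Exception` is skipped; fetch returns 5.
5. res = 5.
Result: 5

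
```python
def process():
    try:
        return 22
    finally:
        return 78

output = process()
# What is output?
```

Step-by-step execution trace:
1. `process()` enters try: `return 22` sets pending return value 22.
2. Before returning, `finally: return 78` runs and overrides the pending return.
3. process() returns 78 → output = 78.
Result: 78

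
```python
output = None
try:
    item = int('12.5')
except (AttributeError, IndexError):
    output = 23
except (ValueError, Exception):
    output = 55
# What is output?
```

Step-by-step execution trace:
1. `item = int('12.5')` raises ValueError.
2. `except (AttributeError, IndexError)` does not match ValueError; skipped.
3. `except (ValueError, Exception)` matches (ValueError is in the tuple) → output = 55.
Result: 55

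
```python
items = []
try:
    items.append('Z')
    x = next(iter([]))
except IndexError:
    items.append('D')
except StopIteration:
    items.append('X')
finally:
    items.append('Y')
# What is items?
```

Step-by-step execution trace:
1. try: `items.append('Z')` → items = ['Z'].
2. `x = next(iter([]))` raises StopIteration.
3. `except IndexError` does not match StopIteration; skipped.
4. `except StopIteration` matches → `items.append('X')` → items = ['Z', 'X'].
5. finally always runs: `items.append('Y')` → items = ['Z', 'X', 'Y'].
Result: ['Z', 'X', 'Y']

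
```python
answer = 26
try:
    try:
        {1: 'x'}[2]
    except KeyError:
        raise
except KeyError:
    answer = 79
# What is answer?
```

Step-by-step execution trace:
1. Inner try: `{1: 'x'}[2]` raises KeyError.
2. Inner `except KeyError` matches; bare `raise` re-raises the same KeyError.
3. Outer `except KeyError` matches → answer = 79.
Result: 79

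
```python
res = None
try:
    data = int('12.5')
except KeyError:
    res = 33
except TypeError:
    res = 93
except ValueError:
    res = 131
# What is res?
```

Step-by-step execution trace:
1. `data = int('12.5')` raises ValueError.
2. `except KeyError` does not match ValueError; skipped.
3. `except TypeError` does not match ValueError; skipped.
4. `except ValueError` matches → res = 131.
Result: 131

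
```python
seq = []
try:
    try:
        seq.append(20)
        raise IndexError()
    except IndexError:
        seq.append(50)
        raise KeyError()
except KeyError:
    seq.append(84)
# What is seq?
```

Step-by-step execution trace:
1. Inner try: `seq.append(20)` → seq = [20].
2. `raise IndexError()` raises IndexError.
3. Inner `except IndexError` matches → `seq.append(50)` → seq = [20, 50].
4. `raise KeyError()` raises KeyError; propagates to outer try.
5. Outer `except KeyError` matches → `seq.append(84)` → seq = [20, 50, 84].
Result: [20, 50, 84]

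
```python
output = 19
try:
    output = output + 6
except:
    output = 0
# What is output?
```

Step-by-step execution trace:
1. output starts at 19.
2. try: `output = output + 6` → output = 25. No exception raised.
3. `except` is skipped.
Result: 25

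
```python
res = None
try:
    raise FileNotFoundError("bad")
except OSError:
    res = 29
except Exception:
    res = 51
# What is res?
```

Step-by-step execution trace:
1. `raise FileNotFoundError(...)` raises FileNotFoundError.
2. `except OSError` matches (FileNotFoundError is a subclass of OSError) → res = 29.
3. `except Exception` is not reached.
Result: 29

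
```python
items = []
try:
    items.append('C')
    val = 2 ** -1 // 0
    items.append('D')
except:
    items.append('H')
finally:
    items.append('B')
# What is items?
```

Step-by-step execution trace:
1. try: `items.append('C')` → items = ['C'].
2. `val = 2 ** -1 // 0` raises ZeroDivisionError; `items.append('D')` is not reached.
3. bare `except` matches → `items.append('H')` → items = ['C', 'H'].
4. finally always runs: `items.append('B')` → items = ['C', 'H', 'B'].
Result: ['C', 'H', 'B']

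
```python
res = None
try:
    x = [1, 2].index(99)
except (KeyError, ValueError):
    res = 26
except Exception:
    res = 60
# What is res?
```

Step-by-step execution trace:
1. `x = [1, 2].index(99)` raises ValueError.
2. `except (KeyError, ValueError)` matches (ValueError is in the tuple) → res = 26.
3. `except Exception` is not reached.
Result: 26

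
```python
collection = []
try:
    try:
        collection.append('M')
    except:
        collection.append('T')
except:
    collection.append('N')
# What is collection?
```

Step-by-step execution trace:
1. Inner try: `collection.append('M')` → collection = ['M']. No exception raised.
2. Inner `except` is skipped.
3. Inner try completes normally; outer `except` is skipped.
Result: ['M']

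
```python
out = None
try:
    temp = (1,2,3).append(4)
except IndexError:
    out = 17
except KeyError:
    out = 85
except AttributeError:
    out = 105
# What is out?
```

Step-by-step execution trace:
1. `temp = (1,2,3).append(4)` raises AttributeError.
2. `except IndexError` does not match AttributeError; skipped.
3. `except KeyError` does not match AttributeError; skipped.
4. `except AttributeError` matches → out = 105.
Result: 105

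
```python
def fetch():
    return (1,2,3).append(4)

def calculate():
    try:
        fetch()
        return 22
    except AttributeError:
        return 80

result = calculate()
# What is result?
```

Step-by-step execution trace:
1. `calculate()` calls `fetch()`.
2. `fetch()` evaluates `(1,2,3).append(4)`, which raises AttributeError; it propagates to the caller.
3. `return 22` is not reached.
4. `except AttributeError` in calculate matches → returns 80.
5. result = 80.
Result: 80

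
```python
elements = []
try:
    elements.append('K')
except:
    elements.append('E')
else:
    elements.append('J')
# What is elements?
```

Step-by-step execution trace:
1. try: `elements.append('K')` → elements = ['K']. No exception raised.
2. `except` is skipped.
3. `else` runs (try completed without exception): `elements.append('J')` → elements = ['K', 'J'].
Result: ['K', 'J']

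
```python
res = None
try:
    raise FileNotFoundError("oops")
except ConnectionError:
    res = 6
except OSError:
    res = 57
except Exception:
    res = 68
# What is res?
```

Step-by-step execution trace:
1. `raise FileNotFoundError(...)` raises FileNotFoundError.
2. `except ConnectionError` does not match (FileNotFoundError is not a subclass of ConnectionError); skipped.
3. `except OSError` matches (FileNotFoundError is a subclass of OSError) → res = 57.
4. `except Exception` is not reached.
Result: 57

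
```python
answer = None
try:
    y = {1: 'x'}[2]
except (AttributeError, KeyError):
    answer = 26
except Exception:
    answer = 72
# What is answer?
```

Step-by-step execution trace:
1. `y = {1: 'x'}[2]` raises KeyError.
2. `except (AttributeError, KeyError)` matches (KeyError is in the tuple) → answer = 26.
3. `except Exception` is not reached.
Result: 26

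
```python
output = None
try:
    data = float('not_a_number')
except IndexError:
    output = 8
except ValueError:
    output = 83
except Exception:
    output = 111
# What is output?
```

Step-by-step execution trace:
1. `data = float('not_a_number')` raises ValueError.
2. `except IndexError` does not match ValueError; skipped.
3. `except ValueError` matches → output = 83.
4. Remaining except clauses are skipped.
Result: 83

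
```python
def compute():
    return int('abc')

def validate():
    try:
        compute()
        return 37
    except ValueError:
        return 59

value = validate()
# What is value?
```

Step-by-step execution trace:
1. `validate()` calls `compute()`.
2. `compute()` evaluates `int('abc')`, which raises ValueError; it propagates to the caller.
3. `return 37` is not reached.
4. `except ValueError` in validate matches → returns 59.
5. value = 59.
Result: 59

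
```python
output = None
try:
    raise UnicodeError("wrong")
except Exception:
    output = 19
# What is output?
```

Step-by-step execution trace:
1. `raise UnicodeError(...)` raises UnicodeError.
2. `except Exception` matches (UnicodeError is a subclass of Exception) → output = 19.
Result: 19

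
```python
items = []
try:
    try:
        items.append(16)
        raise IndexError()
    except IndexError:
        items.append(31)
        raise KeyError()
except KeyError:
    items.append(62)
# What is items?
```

Step-by-step execution trace:
1. Inner try: `items.append(16)` → items = [16].
2. `raise IndexError()` raises IndexError.
3. Inner `except IndexError` matches → `items.append(31)` → items = [16, 31].
4. `raise KeyError()` raises KeyError; propagates to outer try.
5. Outer `except KeyError` matches → `items.append(62)` → items = [16, 31, 62].
Result: [16, 31, 62]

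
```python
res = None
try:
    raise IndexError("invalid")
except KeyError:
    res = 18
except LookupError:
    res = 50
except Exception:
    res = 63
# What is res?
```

Step-by-step execution trace:
1. `raise IndexError(...)` raises IndexError.
2. `except KeyError` does not match (IndexError is not a subclass of KeyError); skipped.
3. `except LookupError` matches (IndexError is a subclass of LookupError) → res = 50.
4. `except Exception` is not reached.
Result: 50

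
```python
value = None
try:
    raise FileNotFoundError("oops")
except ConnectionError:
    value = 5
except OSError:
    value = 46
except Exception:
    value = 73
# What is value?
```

Step-by-step execution trace:
1. `raise FileNotFoundError(...)` raises FileNotFoundError.
2. `except ConnectionError` does not match (FileNotFoundError is not a subclass of ConnectionError); skipped.
3. `except OSError` matches (FileNotFoundError is a subclass of OSError) → value = 46.
4. `except Exception` is not reached.
Result: 46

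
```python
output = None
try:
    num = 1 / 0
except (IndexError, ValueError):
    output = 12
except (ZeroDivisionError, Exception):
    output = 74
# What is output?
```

Step-by-step execution trace:
1. `num = 1 / 0` raises ZeroDivisionError.
2. `except (IndexError, ValueError)` does not match ZeroDivisionError; skipped.
3. `except (ZeroDivisionError, Exception)` matches (ZeroDivisionError is in the tuple) → output = 74.
Result: 74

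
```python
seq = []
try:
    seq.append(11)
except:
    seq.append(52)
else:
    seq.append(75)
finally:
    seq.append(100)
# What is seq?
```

Step-by-step execution trace:
1. try: `seq.append(11)` → seq = [11]. No exception raised.
2. `except` is skipped.
3. `else` runs: `seq.append(75)` → seq = [11, 75].
4. `finally` always runs: `seq.append(100)` → seq = [11, 75, 100].
Result: [11, 75, 100]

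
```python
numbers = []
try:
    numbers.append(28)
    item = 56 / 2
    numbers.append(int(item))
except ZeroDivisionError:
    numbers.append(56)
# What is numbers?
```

Step-by-step execution trace:
1. try: `numbers.append(28)` → numbers = [28].
2. `item = 56 / 2` → item = 28.0. No exception raised.
3. `numbers.append(int(item))` → numbers = [28, 28].
4. `except ZeroDivisionError` is skipped (no exception was raised).
Result: [28, 28]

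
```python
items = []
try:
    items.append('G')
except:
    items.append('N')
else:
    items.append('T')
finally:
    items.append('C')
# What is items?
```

Step-by-step execution trace:
1. try: `items.append('G')` → items = ['G']. No exception raised.
2. `except` is skipped.
3. `else` runs: `items.append('T')` → items = ['G', 'T'].
4. `finally` always runs: `items.append('C')` → items = ['G', 'T', 'C'].
Result: ['G', 'T', 'C']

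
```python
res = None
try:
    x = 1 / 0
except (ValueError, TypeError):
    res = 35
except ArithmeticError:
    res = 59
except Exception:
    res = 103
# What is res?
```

Step-by-step execution trace:
1. `x = 1 / 0` raises ZeroDivisionError.
2. `except (ValueError, TypeError)` does not match ZeroDivisionError; skipped.
3. `except ArithmeticError` matches (ZeroDivisionError is a subclass of ArithmeticError) → res = 59.
4. `except Exception` is not reached.
Result: 59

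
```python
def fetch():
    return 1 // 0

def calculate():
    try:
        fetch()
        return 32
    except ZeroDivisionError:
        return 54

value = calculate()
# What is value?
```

Step-by-step execution trace:
1. `calculate()` calls `fetch()`.
2. `fetch()` evaluates `1 // 0`, which raises ZeroDivisionError; it propagates to the caller.
3. `return 32` is not reached.
4. `except ZeroDivisionError` in calculate matches → returns 54.
5. value = 54.
Result: 54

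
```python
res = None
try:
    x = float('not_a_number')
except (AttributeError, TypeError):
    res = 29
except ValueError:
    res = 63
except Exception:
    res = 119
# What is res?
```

Step-by-step execution trace:
1. `x = float('not_a_number')` raises ValueError.
2. `except (AttributeError, TypeError)` does not match ValueError; skipped.
3. `except ValueError` matches (exact type match) → res = 63.
4. `except Exception` is not reached.
Result: 63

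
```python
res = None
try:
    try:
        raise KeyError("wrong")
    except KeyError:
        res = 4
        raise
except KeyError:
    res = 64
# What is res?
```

Step-by-step execution trace:
1. Inner try: `raise KeyError("wrong")` raises KeyError.
2. Inner `except KeyError` matches → res = 4.
3. bare `raise` re-raises the same KeyError.
4. Outer `except KeyError` matches → res = 64.
Result: 64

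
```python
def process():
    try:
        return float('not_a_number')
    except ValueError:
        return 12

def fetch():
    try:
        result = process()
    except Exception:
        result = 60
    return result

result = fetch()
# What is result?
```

Step-by-step execution trace:
1. `fetch()` calls `process()`.
2. In process: `float('not_a_number')` raises ValueError; `except ValueError` catches it → returns 12.
3. In fetch: `result = process()` → result = 12. No exception reaches fetch.
4. `except Exception` is skipped; fetch returns 12.
5. result = 12.
Result: 12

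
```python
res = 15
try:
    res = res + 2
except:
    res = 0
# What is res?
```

Step-by-step execution trace:
1. res starts at 15.
2. try: `res = res + 2` → res = 17. No exception raised.
3. `except` is skipped.
Result: 17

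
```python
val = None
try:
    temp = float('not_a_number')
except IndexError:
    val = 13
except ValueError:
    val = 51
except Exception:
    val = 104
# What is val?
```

Step-by-step execution trace:
1. `temp = float('not_a_number')` raises ValueError.
2. `except IndexError` does not match ValueError; skipped.
3. `except ValueError` matches → val = 51.
4. Remaining except clauses are skipped.
Result: 51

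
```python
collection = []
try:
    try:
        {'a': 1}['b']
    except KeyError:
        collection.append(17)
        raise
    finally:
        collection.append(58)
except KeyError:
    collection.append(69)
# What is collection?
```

Step-by-step execution trace:
1. Inner try: `{'a': 1}['b']` raises KeyError.
2. Inner `except KeyError` matches → `collection.append(17)` → collection = [17].
3. bare `raise` re-raises KeyError.
4. Inner `finally` runs during unwinding: `collection.append(58)` → collection = [17, 58].
5. Outer `except KeyError` matches → `collection.append(69)` → collection = [17, 58, 69].
Result: [17, 58, 69]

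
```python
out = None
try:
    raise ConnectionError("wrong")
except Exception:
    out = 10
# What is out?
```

Step-by-step execution trace:
1. `raise ConnectionError(...)` raises ConnectionError.
2. `except Exception` matches (ConnectionError is a subclass of Exception) → out = 10.
Result: 10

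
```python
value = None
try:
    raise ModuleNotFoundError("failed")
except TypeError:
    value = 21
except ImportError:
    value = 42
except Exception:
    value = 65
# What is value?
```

Step-by-step execution trace:
1. `raise ModuleNotFoundError(...)` raises ModuleNotFoundError.
2. `except TypeError` does not match (ModuleNotFoundError is not a subclass of TypeError); skipped.
3. `except ImportError` matches (ModuleNotFoundError is a subclass of ImportError) → value = 42.
4. `except Exception` is not reached.
Result: 42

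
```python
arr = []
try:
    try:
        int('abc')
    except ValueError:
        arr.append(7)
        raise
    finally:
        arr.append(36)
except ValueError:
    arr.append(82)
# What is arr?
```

Step-by-step execution trace:
1. Inner try: `int('abc')` raises ValueError.
2. Inner `except ValueError` matches → `arr.append(7)` → arr = [7].
3. bare `raise` re-raises ValueError.
4. Inner `finally` runs during unwinding: `arr.append(36)` → arr = [7, 36].
5. Outer `except ValueError` matches → `arr.append(82)` → arr = [7, 36, 82].
Result: [7, 36, 82]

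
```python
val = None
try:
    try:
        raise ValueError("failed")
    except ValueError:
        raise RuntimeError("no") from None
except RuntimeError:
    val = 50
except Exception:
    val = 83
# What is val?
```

Step-by-step execution trace:
1. Inner try raises ValueError; inner `except ValueError` catches it.
2. `raise RuntimeError(...) from None` raises RuntimeError (from None suppresses __context__, but the active exception is still RuntimeError).
3. Outer `except RuntimeError` matches → val = 50.
4. `except Exception` is not reached.
Result: 50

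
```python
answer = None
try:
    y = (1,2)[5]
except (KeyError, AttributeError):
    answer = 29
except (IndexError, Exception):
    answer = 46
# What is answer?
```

Step-by-step execution trace:
1. `y = (1,2)[5]` raises IndexError.
2. `except (KeyError, AttributeError)` does not match IndexError; skipped.
3. `except (IndexError, Exception)` matches (IndexError is in the tuple) → answer = 46.
Result: 46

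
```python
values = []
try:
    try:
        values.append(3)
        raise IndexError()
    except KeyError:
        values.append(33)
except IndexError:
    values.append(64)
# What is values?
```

Step-by-step execution trace:
1. Inner try: `values.append(3)` → values = [3].
2. `raise IndexError()` raises IndexError.
3. Inner `except KeyError` does not match IndexError; exception propagates to outer try.
4. Outer `except IndexError` matches → `values.append(64)` → values = [3, 64].
Result: [3, 64]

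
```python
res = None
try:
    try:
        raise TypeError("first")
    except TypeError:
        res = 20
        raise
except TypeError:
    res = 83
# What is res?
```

Step-by-step execution trace:
1. Inner try: `raise TypeError("first")` raises TypeError.
2. Inner `except TypeError` matches → res = 20.
3. bare `raise` re-raises the same TypeError.
4. Outer `except TypeError` matches → res = 83.
Result: 83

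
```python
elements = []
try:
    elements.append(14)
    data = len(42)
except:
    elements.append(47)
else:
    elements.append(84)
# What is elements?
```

Step-by-step execution trace:
1. try: `elements.append(14)` → elements = [14].
2. `data = len(42)` raises TypeError.
3. bare `except` matches → `elements.append(47)` → elements = [14, 47].
4. `else` is skipped (an exception was raised).
Result: [14, 47]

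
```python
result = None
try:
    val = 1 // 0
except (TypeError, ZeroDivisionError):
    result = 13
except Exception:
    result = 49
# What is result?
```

Step-by-step execution trace:
1. `val = 1 // 0` raises ZeroDivisionError.
2. `except (TypeError, ZeroDivisionError)` matches (ZeroDivisionError is in the tuple) → result = 13.
3. `except Exception` is not reached.
Result: 13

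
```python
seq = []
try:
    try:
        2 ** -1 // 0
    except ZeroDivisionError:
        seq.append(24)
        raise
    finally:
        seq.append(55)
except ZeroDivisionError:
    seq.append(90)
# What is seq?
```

Step-by-step execution trace:
1. Inner try: `2 ** -1 // 0` raises ZeroDivisionError.
2. Inner `except ZeroDivisionError` matches → `seq.append(24)` → seq = [24].
3. bare `raise` re-raises ZeroDivisionError.
4. Inner `finally` runs during unwinding: `seq.append(55)` → seq = [24, 55].
5. Outer `except ZeroDivisionError` matches → `seq.append(90)` → seq = [24, 55, 90].
Result: [24, 55, 90]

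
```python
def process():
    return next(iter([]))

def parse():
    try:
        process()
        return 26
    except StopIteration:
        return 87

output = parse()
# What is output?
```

Step-by-step execution trace:
1. `parse()` calls `process()`.
2. `process()` evaluates `next(iter([]))`, which raises StopIteration; it propagates to the caller.
3. `return 26` is not reached.
4. `except StopIteration` in parse matches → returns 87.
5. output = 87.
Result: 87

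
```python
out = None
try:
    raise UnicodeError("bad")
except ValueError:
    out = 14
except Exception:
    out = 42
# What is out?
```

Step-by-step execution trace:
1. `raise UnicodeError(...)` raises UnicodeError.
2. `except ValueError` matches (UnicodeError is a subclass of ValueError) → out = 14.
3. `except Exception` is not reached.
Result: 14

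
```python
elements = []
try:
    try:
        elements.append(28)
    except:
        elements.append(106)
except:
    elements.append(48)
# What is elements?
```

Step-by-step execution trace:
1. Inner try: `elements.append(28)` → elements = [28]. No exception raised.
2. Inner `except` is skipped.
3. Inner try completes normally; outer `except` is skipped.
Result: [28]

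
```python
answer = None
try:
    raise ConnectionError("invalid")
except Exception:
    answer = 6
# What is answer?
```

Step-by-step execution trace:
1. `raise ConnectionError(...)` raises ConnectionError.
2. `except Exception` matches (ConnectionError is a subclass of Exception) → answer = 6.
Result: 6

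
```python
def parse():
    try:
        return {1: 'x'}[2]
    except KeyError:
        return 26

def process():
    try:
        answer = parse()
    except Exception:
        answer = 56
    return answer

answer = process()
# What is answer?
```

Step-by-step execution trace:
1. `process()` calls `parse()`.
2. In parse: `{1: 'x'}[2]` raises KeyError; `except KeyError` catches it → returns 26.
3. In process: `answer = parse()` → answer = 26. No exception reaches process.
4. `except Exception` is skipped; process returns 26.
5. answer = 26.
Result: 26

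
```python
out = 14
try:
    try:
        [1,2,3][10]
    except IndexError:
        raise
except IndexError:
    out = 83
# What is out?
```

Step-by-step execution trace:
1. Inner try: `[1,2,3][10]` raises IndexError.
2. Inner `except IndexError` matches; bare `raise` re-raises the same IndexError.
3. Outer `except IndexError` matches → out = 83.
Result: 83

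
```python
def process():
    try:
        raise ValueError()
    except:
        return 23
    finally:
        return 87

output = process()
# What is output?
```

Step-by-step execution trace:
1. `process()` enters try: `raise ValueError()` raises ValueError.
2. bare `except` matches → `return 23` sets pending return value 23.
3. Before returning, `finally: return 87` runs and overrides the pending return.
4. process() returns 87 → output = 87.
Result: 87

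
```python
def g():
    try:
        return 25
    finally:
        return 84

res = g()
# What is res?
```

Step-by-step execution trace:
1. `g()` enters try: `return 25` sets pending return value 25.
2. Before returning, `finally: return 84` runs and overrides the pending return.
3. g() returns 84 → res = 84.
Result: 84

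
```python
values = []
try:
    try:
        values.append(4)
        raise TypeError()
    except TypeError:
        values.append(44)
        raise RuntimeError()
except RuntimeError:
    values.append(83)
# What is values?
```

Step-by-step execution trace:
1. Inner try: `values.append(4)` → values = [4].
2. `raise TypeError()` raises TypeError.
3. Inner `except TypeError` matches → `values.append(44)` → values = [4, 44].
4. `raise RuntimeError()` raises RuntimeError; propagates to outer try.
5. Outer `except RuntimeError` matches → `values.append(83)` → values = [4, 44, 83].
Result: [4, 44, 83]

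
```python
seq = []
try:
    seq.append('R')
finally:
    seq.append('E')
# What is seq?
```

Step-by-step execution trace:
1. try: `seq.append('R')` → seq = ['R'].
2. The try body completes without raising.
3. finally always runs: `seq.append('E')` → seq = ['R', 'E'].
Result: ['R', 'E']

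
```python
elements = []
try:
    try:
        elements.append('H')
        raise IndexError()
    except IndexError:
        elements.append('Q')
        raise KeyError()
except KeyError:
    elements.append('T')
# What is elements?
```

Step-by-step execution trace:
1. Inner try: `elements.append('H')` → elements = ['H'].
2. `raise IndexError()` raises IndexError.
3. Inner `except IndexError` matches → `elements.append('Q')` → elements = ['H', 'Q'].
4. `raise KeyError()` raises KeyError; propagates to outer try.
5. Outer `except KeyError` matches → `elements.append('T')` → elements = ['H', 'Q', 'T'].
Result: ['H', 'Q', 'T']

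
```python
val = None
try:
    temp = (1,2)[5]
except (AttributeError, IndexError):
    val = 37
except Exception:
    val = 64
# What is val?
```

Step-by-step execution trace:
1. `temp = (1,2)[5]` raises IndexError.
2. `except (AttributeError, IndexError)` matches (IndexError is in the tuple) → val = 37.
3. `except Exception` is not reached.
Result: 37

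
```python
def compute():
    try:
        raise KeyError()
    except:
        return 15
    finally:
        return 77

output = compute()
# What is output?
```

Step-by-step execution trace:
1. `compute()` enters try: `raise KeyError()` raises KeyError.
2. bare `except` matches → `return 15` sets pending return value 15.
3. Before returning, `finally: return 77` runs and overrides the pending return.
4. compute() returns 77 → output = 77.
Result: 77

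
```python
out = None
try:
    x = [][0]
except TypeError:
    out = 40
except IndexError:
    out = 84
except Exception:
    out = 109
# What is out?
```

Step-by-step execution trace:
1. `x = [][0]` raises IndexError.
2. `except TypeError` does not match IndexError; skipped.
3. `except IndexError` matches → out = 84.
4. Remaining except clauses are skipped.
Result: 84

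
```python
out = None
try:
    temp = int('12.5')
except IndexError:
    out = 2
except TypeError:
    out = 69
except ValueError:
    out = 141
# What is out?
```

Step-by-step execution trace:
1. `temp = int('12.5')` raises ValueError.
2. `except IndexError` does not match ValueError; skipped.
3. `except TypeError` does not match ValueError; skipped.
4. `except ValueError` matches → out = 141.
Result: 141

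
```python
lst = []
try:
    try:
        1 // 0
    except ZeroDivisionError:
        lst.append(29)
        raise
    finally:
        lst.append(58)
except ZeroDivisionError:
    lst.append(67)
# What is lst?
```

Step-by-step execution trace:
1. Inner try: `1 // 0` raises ZeroDivisionError.
2. Inner `except ZeroDivisionError` matches → `lst.append(29)` → lst = [29].
3. bare `raise` re-raises ZeroDivisionError.
4. Inner `finally` runs during unwinding: `lst.append(58)` → lst = [29, 58].
5. Outer `except ZeroDivisionError` matches → `lst.append(67)` → lst = [29, 58, 67].
Result: [29, 58, 67]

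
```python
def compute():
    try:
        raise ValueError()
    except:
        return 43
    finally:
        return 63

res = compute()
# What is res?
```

Step-by-step execution trace:
1. `compute()` enters try: `raise ValueError()` raises ValueError.
2. bare `except` matches → `return 43` sets pending return value 43.
3. Before returning, `finally: return 63` runs and overrides the pending return.
4. compute() returns 63 → res = 63.
Result: 63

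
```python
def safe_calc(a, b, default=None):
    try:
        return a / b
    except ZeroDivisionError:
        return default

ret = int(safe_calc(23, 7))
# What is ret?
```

Step-by-step execution trace:
1. `safe_calc(23, 7)` enters try: `return 23 / 7` → returns 3.2857142857142856. No exception raised.
2. `except ZeroDivisionError` is skipped.
3. `int(3.2857142857142856)` → 3 → ret = 3.
Result: 3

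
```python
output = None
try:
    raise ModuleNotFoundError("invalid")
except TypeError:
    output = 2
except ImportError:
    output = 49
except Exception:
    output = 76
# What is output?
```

Step-by-step execution trace:
1. `raise ModuleNotFoundError(...)` raises ModuleNotFoundError.
2. `except TypeError` does not match (ModuleNotFoundError is not a subclass of TypeError); skipped.
3. `except ImportError` matches (ModuleNotFoundError is a subclass of ImportError) → output = 49.
4. `except Exception` is not reached.
Result: 49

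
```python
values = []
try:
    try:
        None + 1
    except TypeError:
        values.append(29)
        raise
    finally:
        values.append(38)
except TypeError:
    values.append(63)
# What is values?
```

Step-by-step execution trace:
1. Inner try: `None + 1` raises TypeError.
2. Inner `except TypeError` matches → `values.append(29)` → values = [29].
3. bare `raise` re-raises TypeError.
4. Inner `finally` runs during unwinding: `values.append(38)` → values = [29, 38].
5. Outer `except TypeError` matches → `values.append(63)` → values = [29, 38, 63].
Result: [29, 38, 63]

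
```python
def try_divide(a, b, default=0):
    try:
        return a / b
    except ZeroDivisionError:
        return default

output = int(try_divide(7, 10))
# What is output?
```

Step-by-step execution trace:
1. `try_divide(7, 10)` enters try: `return 7 / 10` → returns 0.7. No exception raised.
2. `except ZeroDivisionError` is skipped.
3. `int(0.7)` → 0 → output = 0.
Result: 0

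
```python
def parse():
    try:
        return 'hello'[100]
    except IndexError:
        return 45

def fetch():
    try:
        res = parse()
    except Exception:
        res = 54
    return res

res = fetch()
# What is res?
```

Step-by-step execution trace:
1. `fetch()` calls `parse()`.
2. In parse: `'hello'[100]` raises IndexError; `except IndexError` catches it → returns 45.
3. In fetch: `res = parse()` → res = 45. No exception reaches fetch.
4. `except Exception` is skipped; fetch returns 45.
5. res = 45.
Result: 45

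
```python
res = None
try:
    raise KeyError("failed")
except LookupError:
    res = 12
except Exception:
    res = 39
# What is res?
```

Step-by-step execution trace:
1. `raise KeyError(...)` raises KeyError.
2. `except LookupError` matches (KeyError is a subclass of LookupError) → res = 12.
3. `except Exception` is not reached.
Result: 12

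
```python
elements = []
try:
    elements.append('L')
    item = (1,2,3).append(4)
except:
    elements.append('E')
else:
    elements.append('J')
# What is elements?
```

Step-by-step execution trace:
1. try: `elements.append('L')` → elements = ['L'].
2. `item = (1,2,3).append(4)` raises AttributeError.
3. bare `except` matches → `elements.append('E')` → elements = ['L', 'E'].
4. `else` is skipped (an exception was raised).
Result: ['L', 'E']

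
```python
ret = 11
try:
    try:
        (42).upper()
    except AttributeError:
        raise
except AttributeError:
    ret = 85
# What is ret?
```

Step-by-step execution trace:
1. Inner try: `(42).upper()` raises AttributeError.
2. Inner `except AttributeError` matches; bare `raise` re-raises the same AttributeError.
3. Outer `except AttributeError` matches → ret = 85.
Result: 85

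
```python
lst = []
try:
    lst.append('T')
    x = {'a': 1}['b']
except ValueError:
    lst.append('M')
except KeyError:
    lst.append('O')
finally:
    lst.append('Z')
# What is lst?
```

Step-by-step execution trace:
1. try: `lst.append('T')` → lst = ['T'].
2. `x = {'a': 1}['b']` raises KeyError.
3. `except ValueError` does not match KeyError; skipped.
4. `except KeyError` matches → `lst.append('O')` → lst = ['T', 'O'].
5. finally always runs: `lst.append('Z')` → lst = ['T', 'O', 'Z'].
Result: ['T', 'O', 'Z']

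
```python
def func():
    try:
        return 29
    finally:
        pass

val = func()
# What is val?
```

Step-by-step execution trace:
1. `func()` enters try: `return 29` sets pending return value 29.
2. Before returning, `finally: pass` runs (no effect).
3. func() returns 29 → val = 29.
Result: 29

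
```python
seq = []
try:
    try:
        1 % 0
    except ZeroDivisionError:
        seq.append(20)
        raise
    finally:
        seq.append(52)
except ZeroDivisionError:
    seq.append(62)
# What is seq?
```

Step-by-step execution trace:
1. Inner try: `1 % 0` raises ZeroDivisionError.
2. Inner `except ZeroDivisionError` matches → `seq.append(20)` → seq = [20].
3. bare `raise` re-raises ZeroDivisionError.
4. Inner `finally` runs during unwinding: `seq.append(52)` → seq = [20, 52].
5. Outer `except ZeroDivisionError` matches → `seq.append(62)` → seq = [20, 52, 62].
Result: [20, 52, 62]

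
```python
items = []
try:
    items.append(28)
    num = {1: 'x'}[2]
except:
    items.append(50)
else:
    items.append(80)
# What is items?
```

Step-by-step execution trace:
1. try: `items.append(28)` → items = [28].
2. `num = {1: 'x'}[2]` raises KeyError.
3. bare `except` matches → `items.append(50)` → items = [28, 50].
4. `else` is skipped (an exception was raised).
Result: [28, 50]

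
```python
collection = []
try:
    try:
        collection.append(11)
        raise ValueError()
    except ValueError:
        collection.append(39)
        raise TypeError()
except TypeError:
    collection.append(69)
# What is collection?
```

Step-by-step execution trace:
1. Inner try: `collection.append(11)` → collection = [11].
2. `raise ValueError()` raises ValueError.
3. Inner `except ValueError` matches → `collection.append(39)` → collection = [11, 39].
4. `raise TypeError()` raises TypeError; propagates to outer try.
5. Outer `except TypeError` matches → `collection.append(69)` → collection = [11, 39, 69].
Result: [11, 39, 69]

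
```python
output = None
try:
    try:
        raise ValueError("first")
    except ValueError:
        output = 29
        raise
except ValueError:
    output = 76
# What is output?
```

Step-by-step execution trace:
1. Inner try: `raise ValueError("first")` raises ValueError.
2. Inner `except ValueError` matches → output = 29.
3. bare `raise` re-raises the same ValueError.
4. Outer `except ValueError` matches → output = 76.
Result: 76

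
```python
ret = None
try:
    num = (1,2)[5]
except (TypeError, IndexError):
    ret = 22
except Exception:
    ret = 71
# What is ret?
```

Step-by-step execution trace:
1. `num = (1,2)[5]` raises IndexError.
2. `except (TypeError, IndexError)` matches (IndexError is in the tuple) → ret = 22.
3. `except Exception` is not reached.
Result: 22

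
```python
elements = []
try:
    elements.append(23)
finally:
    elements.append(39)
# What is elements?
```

Step-by-step execution trace:
1. try: `elements.append(23)` → elements = [23].
2. The try body completes without raising.
3. finally always runs: `elements.append(39)` → elements = [23, 39].
Result: [23, 39]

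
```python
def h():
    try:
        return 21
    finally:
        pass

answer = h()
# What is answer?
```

Step-by-step execution trace:
1. `h()` enters try: `return 21` sets pending return value 21.
2. Before returning, `finally: pass` runs (no effect).
3. h() returns 21 → answer = 21.
Result: 21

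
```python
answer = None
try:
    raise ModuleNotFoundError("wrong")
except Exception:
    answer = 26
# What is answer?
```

Step-by-step execution trace:
1. `raise ModuleNotFoundError(...)` raises ModuleNotFoundError.
2. `except Exception` matches (ModuleNotFoundError is a subclass of Exception) → answer = 26.
Result: 26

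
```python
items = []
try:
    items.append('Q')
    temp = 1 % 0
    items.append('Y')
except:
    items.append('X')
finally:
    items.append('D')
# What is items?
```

Step-by-step execution trace:
1. try: `items.append('Q')` → items = ['Q'].
2. `temp = 1 % 0` raises ZeroDivisionError; `items.append('Y')` is not reached.
3. bare `except` matches → `items.append('X')` → items = ['Q', 'X'].
4. finally always runs: `items.append('D')` → items = ['Q', 'X', 'D'].
Result: ['Q', 'X', 'D']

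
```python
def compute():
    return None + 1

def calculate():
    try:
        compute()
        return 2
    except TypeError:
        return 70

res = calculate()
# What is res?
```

Step-by-step execution trace:
1. `calculate()` calls `compute()`.
2. `compute()` evaluates `None + 1`, which raises TypeError; it propagates to the caller.
3. `return 2` is not reached.
4. `except TypeError` in calculate matches → returns 70.
5. res = 70.
Result: 70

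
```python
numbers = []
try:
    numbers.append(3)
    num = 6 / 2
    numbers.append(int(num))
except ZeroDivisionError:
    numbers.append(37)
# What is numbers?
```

Step-by-step execution trace:
1. try: `numbers.append(3)` → numbers = [3].
2. `num = 6 / 2` → num = 3.0. No exception raised.
3. `numbers.append(int(num))` → numbers = [3, 3].
4. `except ZeroDivisionError` is skipped (no exception was raised).
Result: [3, 3]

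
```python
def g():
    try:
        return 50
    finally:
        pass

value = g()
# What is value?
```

Step-by-step execution trace:
1. `g()` enters try: `return 50` sets pending return value 50.
2. Before returning, `finally: pass` runs (no effect).
3. g() returns 50 → value = 50.
Result: 50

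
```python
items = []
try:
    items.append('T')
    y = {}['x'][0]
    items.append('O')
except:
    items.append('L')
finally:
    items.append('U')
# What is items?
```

Step-by-step execution trace:
1. try: `items.append('T')` → items = ['T'].
2. `y = {}['x'][0]` raises KeyError; `items.append('O')` is not reached.
3. bare `except` matches → `items.append('L')` → items = ['T', 'L'].
4. finally always runs: `items.append('U')` → items = ['T', 'L', 'U'].
Result: ['T', 'L', 'U']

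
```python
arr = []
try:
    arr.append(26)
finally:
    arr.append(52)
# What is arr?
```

Step-by-step execution trace:
1. try: `arr.append(26)` → arr = [26].
2. The try body completes without raising.
3. finally always runs: `arr.append(52)` → arr = [26, 52].
Result: [26, 52]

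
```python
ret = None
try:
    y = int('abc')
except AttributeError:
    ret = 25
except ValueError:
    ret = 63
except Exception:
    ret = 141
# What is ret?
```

Step-by-step execution trace:
1. `y = int('abc')` raises ValueError.
2. `except AttributeError` does not match ValueError; skipped.
3. `except ValueError` matches → ret = 63.
4. Remaining except clauses are skipped.
Result: 63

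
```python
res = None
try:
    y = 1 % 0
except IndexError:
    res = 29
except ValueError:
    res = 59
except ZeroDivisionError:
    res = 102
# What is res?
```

Step-by-step execution trace:
1. `y = 1 % 0` raises ZeroDivisionError.
2. `except IndexError` does not match ZeroDivisionError; skipped.
3. `except ValueError` does not match ZeroDivisionError; skipped.
4. `except ZeroDivisionError` matches → res = 102.
Result: 102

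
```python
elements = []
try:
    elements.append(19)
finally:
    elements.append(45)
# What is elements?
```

Step-by-step execution trace:
1. try: `elements.append(19)` → elements = [19].
2. The try body completes without raising.
3. finally always runs: `elements.append(45)` → elements = [19, 45].
Result: [19, 45]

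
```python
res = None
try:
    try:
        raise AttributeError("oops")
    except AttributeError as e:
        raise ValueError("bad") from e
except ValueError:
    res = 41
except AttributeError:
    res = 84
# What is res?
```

Step-by-step execution trace:
1. Inner try raises AttributeError; inner `except AttributeError as e` catches it.
2. `raise ValueError(...) from e` raises ValueError (AttributeError is attached as __cause__, but only ValueError is active).
3. Outer `except ValueError` matches → res = 41.
4. `except AttributeError` is not reached.
Result: 41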